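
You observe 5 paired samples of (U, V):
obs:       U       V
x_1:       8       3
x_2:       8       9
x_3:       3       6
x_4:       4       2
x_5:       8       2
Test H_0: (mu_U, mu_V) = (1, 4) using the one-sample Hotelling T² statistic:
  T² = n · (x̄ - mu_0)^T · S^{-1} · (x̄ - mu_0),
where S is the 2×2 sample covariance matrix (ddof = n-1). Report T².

Step 1 — sample mean vector:
  mean(U) = (8 + 8 + 3 + 4 + 8) / 5 = 31/5 = 6.2
  mean(V) = (3 + 9 + 6 + 2 + 2) / 5 = 22/5 = 4.4
  x̄ = (6.2, 4.4),  deviation x̄ - mu_0 = (6.2, 4.4) - (1, 4) = (5.2, 0.4).

Step 2 — sample covariance matrix, S[i,j] = (1/(n-1)) · Σ_k (x_{k,i} - mean_i) · (x_{k,j} - mean_j), divisor n-1 = 4:
  S[U,U] = ((1.8)·(1.8) + (1.8)·(1.8) + (-3.2)·(-3.2) + (-2.2)·(-2.2) + (1.8)·(1.8)) / 4 = 24.8/4 = 6.2
  S[U,V] = ((1.8)·(-1.4) + (1.8)·(4.6) + (-3.2)·(1.6) + (-2.2)·(-2.4) + (1.8)·(-2.4)) / 4 = 1.6/4 = 0.4
  S[V,V] = ((-1.4)·(-1.4) + (4.6)·(4.6) + (1.6)·(1.6) + (-2.4)·(-2.4) + (-2.4)·(-2.4)) / 4 = 37.2/4 = 9.3
  S = [[6.2, 0.4],
 [0.4, 9.3]].

Step 3 — invert S. det(S) = 6.2·9.3 - (0.4)² = 57.5.
  S^{-1} = (1/det) · [[d, -b], [-b, a]] = [[0.1617, -0.007],
 [-0.007, 0.1078]].

Step 4 — quadratic form (x̄ - mu_0)^T · S^{-1} · (x̄ - mu_0):
  S^{-1} · (x̄ - mu_0) = (0.8383, 0.007),
  (x̄ - mu_0)^T · [...] = (5.2)·(0.8383) + (0.4)·(0.007) = 4.3617.

Step 5 — scale by n: T² = 5 · 4.3617 = 21.8087.

T² ≈ 21.8087


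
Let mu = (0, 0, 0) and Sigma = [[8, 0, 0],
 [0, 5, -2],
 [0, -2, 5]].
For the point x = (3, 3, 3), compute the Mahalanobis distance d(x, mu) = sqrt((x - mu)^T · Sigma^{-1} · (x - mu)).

Step 1 — centre the observation: (x - mu) = (3, 3, 3).

Step 2 — invert Sigma (cofactor / det for 3×3, or solve directly):
  Sigma^{-1} = [[0.125, 0, 0],
 [0, 0.2381, 0.0952],
 [0, 0.0952, 0.2381]].

Step 3 — form the quadratic (x - mu)^T · Sigma^{-1} · (x - mu):
  Sigma^{-1} · (x - mu) = (0.375, 1, 1).
  (x - mu)^T · [Sigma^{-1} · (x - mu)] = (3)·(0.375) + (3)·(1) + (3)·(1) = 7.125.

Step 4 — take square root: d = √(7.125) ≈ 2.6693.

d(x, mu) = √(7.125) ≈ 2.6693


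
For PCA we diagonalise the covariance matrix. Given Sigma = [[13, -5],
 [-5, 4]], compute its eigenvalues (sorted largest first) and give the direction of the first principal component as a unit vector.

Step 1 — characteristic polynomial of 2×2 Sigma:
  det(Sigma - λI) = λ² - trace · λ + det = 0.
  trace = 13 + 4 = 17, det = 13·4 - (-5)² = 27.
Step 2 — discriminant:
  Δ = trace² - 4·det = 289 - 108 = 181.
Step 3 — eigenvalues:
  λ = (trace ± √Δ)/2 = (17 ± 13.4536)/2,
  λ_1 = 15.2268,  λ_2 = 1.7732.

Step 4 — unit eigenvector for λ_1: solve (Sigma - λ_1 I)v = 0. First row:
  (13 - 15.2268)·v_x + (-5)·v_y = 0, i.e. (-2.2268)·v_x + (-5)·v_y = 0,
  so v ∝ (b, λ_1 - a) = (-5, 2.2268); multiply by -1 so the first entry is positive: u = (5, -2.2268).
  ||u|| = √((5)² + (-2.2268)²) = √(29.9587) ≈ 5.4735,
  v_1 = u/||u|| ≈ (0.9135, -0.4068) (||v_1|| = 1).

λ_1 = 15.2268,  λ_2 = 1.7732;  v_1 ≈ (0.9135, -0.4068)


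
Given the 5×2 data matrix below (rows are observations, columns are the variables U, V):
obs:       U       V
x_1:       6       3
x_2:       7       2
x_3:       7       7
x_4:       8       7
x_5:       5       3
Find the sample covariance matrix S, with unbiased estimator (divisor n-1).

Step 1 — column means:
  mean(U) = (6 + 7 + 7 + 8 + 5) / 5 = 33/5 = 6.6
  mean(V) = (3 + 2 + 7 + 7 + 3) / 5 = 22/5 = 4.4

Step 2 — sample covariance S[i,j] = (1/(n-1)) · Σ_k (x_{k,i} - mean_i) · (x_{k,j} - mean_j), with n-1 = 4.
  S[U,U] = ((-0.6)·(-0.6) + (0.4)·(0.4) + (0.4)·(0.4) + (1.4)·(1.4) + (-1.6)·(-1.6)) / 4 = 5.2/4 = 1.3
  S[U,V] = ((-0.6)·(-1.4) + (0.4)·(-2.4) + (0.4)·(2.6) + (1.4)·(2.6) + (-1.6)·(-1.4)) / 4 = 6.8/4 = 1.7
  S[V,V] = ((-1.4)·(-1.4) + (-2.4)·(-2.4) + (2.6)·(2.6) + (2.6)·(2.6) + (-1.4)·(-1.4)) / 4 = 23.2/4 = 5.8

S is symmetric (S[j,i] = S[i,j]). Assembling:

S = [[1.3, 1.7],
 [1.7, 5.8]]


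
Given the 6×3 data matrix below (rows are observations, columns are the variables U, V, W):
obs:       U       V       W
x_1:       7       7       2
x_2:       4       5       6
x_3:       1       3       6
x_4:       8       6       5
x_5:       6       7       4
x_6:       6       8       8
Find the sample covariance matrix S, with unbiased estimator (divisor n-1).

Step 1 — column means:
  mean(U) = (7 + 4 + 1 + 8 + 6 + 6) / 6 = 32/6 = 5.3333
  mean(V) = (7 + 5 + 3 + 6 + 7 + 8) / 6 = 36/6 = 6
  mean(W) = (2 + 6 + 6 + 5 + 4 + 8) / 6 = 31/6 = 5.1667

Step 2 — sample covariance S[i,j] = (1/(n-1)) · Σ_k (x_{k,i} - mean_i) · (x_{k,j} - mean_j), with n-1 = 5.
  S[U,U] = ((1.6667)·(1.6667) + (-1.3333)·(-1.3333) + (-4.3333)·(-4.3333) + (2.6667)·(2.6667) + (0.6667)·(0.6667) + (0.6667)·(0.6667)) / 5 = 31.3333/5 = 6.2667
  S[U,V] = ((1.6667)·(1) + (-1.3333)·(-1) + (-4.3333)·(-3) + (2.6667)·(0) + (0.6667)·(1) + (0.6667)·(2)) / 5 = 18/5 = 3.6
  S[U,W] = ((1.6667)·(-3.1667) + (-1.3333)·(0.8333) + (-4.3333)·(0.8333) + (2.6667)·(-0.1667) + (0.6667)·(-1.1667) + (0.6667)·(2.8333)) / 5 = -9.3333/5 = -1.8667
  S[V,V] = ((1)·(1) + (-1)·(-1) + (-3)·(-3) + (0)·(0) + (1)·(1) + (2)·(2)) / 5 = 16/5 = 3.2
  S[V,W] = ((1)·(-3.1667) + (-1)·(0.8333) + (-3)·(0.8333) + (0)·(-0.1667) + (1)·(-1.1667) + (2)·(2.8333)) / 5 = -2/5 = -0.4
  S[W,W] = ((-3.1667)·(-3.1667) + (0.8333)·(0.8333) + (0.8333)·(0.8333) + (-0.1667)·(-0.1667) + (-1.1667)·(-1.1667) + (2.8333)·(2.8333)) / 5 = 20.8333/5 = 4.1667

S is symmetric (S[j,i] = S[i,j]). Assembling:

S = [[6.2667, 3.6, -1.8667],
 [3.6, 3.2, -0.4],
 [-1.8667, -0.4, 4.1667]]


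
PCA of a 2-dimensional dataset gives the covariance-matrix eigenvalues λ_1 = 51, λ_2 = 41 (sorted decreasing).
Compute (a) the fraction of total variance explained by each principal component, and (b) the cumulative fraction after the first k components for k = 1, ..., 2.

Step 1 — total variance = trace(Sigma) = Σ λ_i = 51 + 41 = 92.

Step 2 — fraction explained by component i = λ_i / Σ λ:
  PC1: 51/92 = 0.5543
  PC2: 41/92 = 0.4457

Step 3 — cumulative fraction after k components = (λ_1 + ... + λ_k) / Σ λ:
  k = 1: 51/92 = 0.5543
  k = 2: (51 + 41)/92 = 92/92 = 1

Summary (fraction, with percent):

explained: PC1 0.5543 (55.43%), PC2 0.4457 (44.57%);  cumulative: 0.5543, 1


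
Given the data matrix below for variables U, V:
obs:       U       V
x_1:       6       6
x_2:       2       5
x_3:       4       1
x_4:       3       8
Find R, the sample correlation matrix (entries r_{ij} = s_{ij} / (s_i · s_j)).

Step 1 — column means:
  mean(U) = (6 + 2 + 4 + 3) / 4 = 15/4 = 3.75
  mean(V) = (6 + 5 + 1 + 8) / 4 = 20/4 = 5

Step 2 — sample variances and covariances s[i,j] = (1/(n-1)) · Σ_k (x_{k,i} - mean_i) · (x_{k,j} - mean_j), with n-1 = 3:
  s[U,U] = ((2.25)·(2.25) + (-1.75)·(-1.75) + (0.25)·(0.25) + (-0.75)·(-0.75)) / 3 = 8.75/3 = 2.9167
  s[U,V] = ((2.25)·(1) + (-1.75)·(0) + (0.25)·(-4) + (-0.75)·(3)) / 3 = -1/3 = -0.3333
  s[V,V] = ((1)·(1) + (0)·(0) + (-4)·(-4) + (3)·(3)) / 3 = 26/3 = 8.6667
  Sample standard deviations s_i = √(s[i,i]):
  s(U) = √(2.9167) = 1.7078
  s(V) = √(8.6667) = 2.9439

Step 3 — r_{ij} = s_{ij} / (s_i · s_j):
  r[U,U] = 1 (diagonal).
  r[U,V] = -0.3333 / (1.7078 · 2.9439) = -0.3333 / 5.0277 = -0.0663
  r[V,V] = 1 (diagonal).

R is symmetric with unit diagonal. Assembling:

R = [[1, -0.0663],
 [-0.0663, 1]]


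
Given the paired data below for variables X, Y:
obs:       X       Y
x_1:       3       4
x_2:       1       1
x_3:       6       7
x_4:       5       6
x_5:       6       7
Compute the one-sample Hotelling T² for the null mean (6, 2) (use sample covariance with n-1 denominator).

Step 1 — sample mean vector:
  mean(X) = (3 + 1 + 6 + 5 + 6) / 5 = 21/5 = 4.2
  mean(Y) = (4 + 1 + 7 + 6 + 7) / 5 = 25/5 = 5
  x̄ = (4.2, 5),  deviation x̄ - mu_0 = (4.2, 5) - (6, 2) = (-1.8, 3).

Step 2 — sample covariance matrix, S[i,j] = (1/(n-1)) · Σ_k (x_{k,i} - mean_i) · (x_{k,j} - mean_j), divisor n-1 = 4:
  S[X,X] = ((-1.2)·(-1.2) + (-3.2)·(-3.2) + (1.8)·(1.8) + (0.8)·(0.8) + (1.8)·(1.8)) / 4 = 18.8/4 = 4.7
  S[X,Y] = ((-1.2)·(-1) + (-3.2)·(-4) + (1.8)·(2) + (0.8)·(1) + (1.8)·(2)) / 4 = 22/4 = 5.5
  S[Y,Y] = ((-1)·(-1) + (-4)·(-4) + (2)·(2) + (1)·(1) + (2)·(2)) / 4 = 26/4 = 6.5
  S = [[4.7, 5.5],
 [5.5, 6.5]].

Step 3 — invert S. det(S) = 4.7·6.5 - (5.5)² = 0.3.
  S^{-1} = (1/det) · [[d, -b], [-b, a]] = [[21.6667, -18.3333],
 [-18.3333, 15.6667]].

Step 4 — quadratic form (x̄ - mu_0)^T · S^{-1} · (x̄ - mu_0):
  S^{-1} · (x̄ - mu_0) = (-94, 80),
  (x̄ - mu_0)^T · [...] = (-1.8)·(-94) + (3)·(80) = 409.2.

Step 5 — scale by n: T² = 5 · 409.2 = 2046.

T² ≈ 2046


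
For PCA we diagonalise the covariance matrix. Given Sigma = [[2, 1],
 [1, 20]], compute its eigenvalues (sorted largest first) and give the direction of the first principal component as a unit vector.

Step 1 — characteristic polynomial of 2×2 Sigma:
  det(Sigma - λI) = λ² - trace · λ + det = 0.
  trace = 2 + 20 = 22, det = 2·20 - (1)² = 39.
Step 2 — discriminant:
  Δ = trace² - 4·det = 484 - 156 = 328.
Step 3 — eigenvalues:
  λ = (trace ± √Δ)/2 = (22 ± 18.1108)/2,
  λ_1 = 20.0554,  λ_2 = 1.9446.

Step 4 — unit eigenvector for λ_1: solve (Sigma - λ_1 I)v = 0. First row:
  (2 - 20.0554)·v_x + (1)·v_y = 0, i.e. (-18.0554)·v_x + (1)·v_y = 0,
  so v ∝ (b, λ_1 - a) = (1, 18.0554) = u.
  ||u|| = √((1)² + (18.0554)²) = √(326.9969) ≈ 18.0831,
  v_1 = u/||u|| ≈ (0.0553, 0.9985) (||v_1|| = 1).

λ_1 = 20.0554,  λ_2 = 1.9446;  v_1 ≈ (0.0553, 0.9985)


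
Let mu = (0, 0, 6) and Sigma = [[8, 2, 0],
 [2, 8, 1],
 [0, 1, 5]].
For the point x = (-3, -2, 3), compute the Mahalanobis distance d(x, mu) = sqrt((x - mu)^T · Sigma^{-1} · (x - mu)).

Step 1 — centre the observation: (x - mu) = (-3, -2, -3).

Step 2 — invert Sigma (cofactor / det for 3×3, or solve directly):
  Sigma^{-1} = [[0.1336, -0.0342, 0.0068],
 [-0.0342, 0.137, -0.0274],
 [0.0068, -0.0274, 0.2055]].

Step 3 — form the quadratic (x - mu)^T · Sigma^{-1} · (x - mu):
  Sigma^{-1} · (x - mu) = (-0.3527, -0.089, -0.5822).
  (x - mu)^T · [Sigma^{-1} · (x - mu)] = (-3)·(-0.3527) + (-2)·(-0.089) + (-3)·(-0.5822) = 2.9829.

Step 4 — take square root: d = √(2.9829) ≈ 1.7271.

d(x, mu) = √(2.9829) ≈ 1.7271


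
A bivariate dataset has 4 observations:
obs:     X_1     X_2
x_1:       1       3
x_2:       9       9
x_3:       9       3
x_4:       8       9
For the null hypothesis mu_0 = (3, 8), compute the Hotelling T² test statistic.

Step 1 — sample mean vector:
  mean(X_1) = (1 + 9 + 9 + 8) / 4 = 27/4 = 6.75
  mean(X_2) = (3 + 9 + 3 + 9) / 4 = 24/4 = 6
  x̄ = (6.75, 6),  deviation x̄ - mu_0 = (6.75, 6) - (3, 8) = (3.75, -2).

Step 2 — sample covariance matrix, S[i,j] = (1/(n-1)) · Σ_k (x_{k,i} - mean_i) · (x_{k,j} - mean_j), divisor n-1 = 3:
  S[X_1,X_1] = ((-5.75)·(-5.75) + (2.25)·(2.25) + (2.25)·(2.25) + (1.25)·(1.25)) / 3 = 44.75/3 = 14.9167
  S[X_1,X_2] = ((-5.75)·(-3) + (2.25)·(3) + (2.25)·(-3) + (1.25)·(3)) / 3 = 21/3 = 7
  S[X_2,X_2] = ((-3)·(-3) + (3)·(3) + (-3)·(-3) + (3)·(3)) / 3 = 36/3 = 12
  S = [[14.9167, 7],
 [7, 12]].

Step 3 — invert S. det(S) = 14.9167·12 - (7)² = 130.
  S^{-1} = (1/det) · [[d, -b], [-b, a]] = [[0.0923, -0.0538],
 [-0.0538, 0.1147]].

Step 4 — quadratic form (x̄ - mu_0)^T · S^{-1} · (x̄ - mu_0):
  S^{-1} · (x̄ - mu_0) = (0.4538, -0.4314),
  (x̄ - mu_0)^T · [...] = (3.75)·(0.4538) + (-2)·(-0.4314) = 2.5647.

Step 5 — scale by n: T² = 4 · 2.5647 = 10.259.

T² ≈ 10.259


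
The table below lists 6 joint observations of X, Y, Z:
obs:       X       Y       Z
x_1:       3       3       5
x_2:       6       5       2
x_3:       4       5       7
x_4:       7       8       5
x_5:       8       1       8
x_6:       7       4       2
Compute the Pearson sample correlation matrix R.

Step 1 — column means:
  mean(X) = (3 + 6 + 4 + 7 + 8 + 7) / 6 = 35/6 = 5.8333
  mean(Y) = (3 + 5 + 5 + 8 + 1 + 4) / 6 = 26/6 = 4.3333
  mean(Z) = (5 + 2 + 7 + 5 + 8 + 2) / 6 = 29/6 = 4.8333

Step 2 — sample variances and covariances s[i,j] = (1/(n-1)) · Σ_k (x_{k,i} - mean_i) · (x_{k,j} - mean_j), with n-1 = 5:
  s[X,X] = ((-2.8333)·(-2.8333) + (0.1667)·(0.1667) + (-1.8333)·(-1.8333) + (1.1667)·(1.1667) + (2.1667)·(2.1667) + (1.1667)·(1.1667)) / 5 = 18.8333/5 = 3.7667
  s[X,Y] = ((-2.8333)·(-1.3333) + (0.1667)·(0.6667) + (-1.8333)·(0.6667) + (1.1667)·(3.6667) + (2.1667)·(-3.3333) + (1.1667)·(-0.3333)) / 5 = -0.6667/5 = -0.1333
  s[X,Z] = ((-2.8333)·(0.1667) + (0.1667)·(-2.8333) + (-1.8333)·(2.1667) + (1.1667)·(0.1667) + (2.1667)·(3.1667) + (1.1667)·(-2.8333)) / 5 = -1.1667/5 = -0.2333
  s[Y,Y] = ((-1.3333)·(-1.3333) + (0.6667)·(0.6667) + (0.6667)·(0.6667) + (3.6667)·(3.6667) + (-3.3333)·(-3.3333) + (-0.3333)·(-0.3333)) / 5 = 27.3333/5 = 5.4667
  s[Y,Z] = ((-1.3333)·(0.1667) + (0.6667)·(-2.8333) + (0.6667)·(2.1667) + (3.6667)·(0.1667) + (-3.3333)·(3.1667) + (-0.3333)·(-2.8333)) / 5 = -9.6667/5 = -1.9333
  s[Z,Z] = ((0.1667)·(0.1667) + (-2.8333)·(-2.8333) + (2.1667)·(2.1667) + (0.1667)·(0.1667) + (3.1667)·(3.1667) + (-2.8333)·(-2.8333)) / 5 = 30.8333/5 = 6.1667
  Sample standard deviations s_i = √(s[i,i]):
  s(X) = √(3.7667) = 1.9408
  s(Y) = √(5.4667) = 2.3381
  s(Z) = √(6.1667) = 2.4833

Step 3 — r_{ij} = s_{ij} / (s_i · s_j):
  r[X,X] = 1 (diagonal).
  r[X,Y] = -0.1333 / (1.9408 · 2.3381) = -0.1333 / 4.5377 = -0.0294
  r[X,Z] = -0.2333 / (1.9408 · 2.4833) = -0.2333 / 4.8195 = -0.0484
  r[Y,Y] = 1 (diagonal).
  r[Y,Z] = -1.9333 / (2.3381 · 2.4833) = -1.9333 / 5.8061 = -0.333
  r[Z,Z] = 1 (diagonal).

R is symmetric with unit diagonal. Assembling:

R = [[1, -0.0294, -0.0484],
 [-0.0294, 1, -0.333],
 [-0.0484, -0.333, 1]]


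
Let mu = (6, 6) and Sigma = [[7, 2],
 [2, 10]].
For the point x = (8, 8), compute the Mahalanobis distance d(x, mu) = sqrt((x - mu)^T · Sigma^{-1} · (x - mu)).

Step 1 — centre the observation: (x - mu) = (2, 2).

Step 2 — invert Sigma. det(Sigma) = 7·10 - (2)² = 66.
  Sigma^{-1} = (1/det) · [[d, -b], [-b, a]] = [[0.1515, -0.0303],
 [-0.0303, 0.1061]].

Step 3 — form the quadratic (x - mu)^T · Sigma^{-1} · (x - mu):
  Sigma^{-1} · (x - mu) = (0.2424, 0.1515).
  (x - mu)^T · [Sigma^{-1} · (x - mu)] = (2)·(0.2424) + (2)·(0.1515) = 0.7879.

Step 4 — take square root: d = √(0.7879) ≈ 0.8876.

d(x, mu) = √(0.7879) ≈ 0.8876


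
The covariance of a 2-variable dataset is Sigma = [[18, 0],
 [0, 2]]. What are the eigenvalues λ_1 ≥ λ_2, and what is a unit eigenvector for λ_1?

Step 1 — characteristic polynomial of 2×2 Sigma:
  det(Sigma - λI) = λ² - trace · λ + det = 0.
  trace = 18 + 2 = 20, det = 18·2 - (0)² = 36.
Step 2 — discriminant:
  Δ = trace² - 4·det = 400 - 144 = 256.
Step 3 — eigenvalues:
  λ = (trace ± √Δ)/2 = (20 ± 16)/2,
  λ_1 = 18,  λ_2 = 2.

Step 4 — unit eigenvector for λ_1: Sigma is diagonal, so its eigenvectors are the coordinate axes. λ_1 = 18 is the diagonal entry on the first coordinate axis, hence
  v_1 = (1, 0) (||v_1|| = 1).

λ_1 = 18,  λ_2 = 2;  v_1 ≈ (1, 0)


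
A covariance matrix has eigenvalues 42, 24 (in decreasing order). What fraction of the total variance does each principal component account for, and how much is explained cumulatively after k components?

Step 1 — total variance = trace(Sigma) = Σ λ_i = 42 + 24 = 66.

Step 2 — fraction explained by component i = λ_i / Σ λ:
  PC1: 42/66 = 0.6364
  PC2: 24/66 = 0.3636

Step 3 — cumulative fraction after k components = (λ_1 + ... + λ_k) / Σ λ:
  k = 1: 42/66 = 0.6364
  k = 2: (42 + 24)/66 = 66/66 = 1

Summary (fraction, with percent):

explained: PC1 0.6364 (63.64%), PC2 0.3636 (36.36%);  cumulative: 0.6364, 1


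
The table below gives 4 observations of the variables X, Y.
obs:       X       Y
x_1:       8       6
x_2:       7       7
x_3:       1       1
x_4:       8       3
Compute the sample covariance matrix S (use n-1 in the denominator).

Step 1 — column means:
  mean(X) = (8 + 7 + 1 + 8) / 4 = 24/4 = 6
  mean(Y) = (6 + 7 + 1 + 3) / 4 = 17/4 = 4.25

Step 2 — sample covariance S[i,j] = (1/(n-1)) · Σ_k (x_{k,i} - mean_i) · (x_{k,j} - mean_j), with n-1 = 3.
  S[X,X] = ((2)·(2) + (1)·(1) + (-5)·(-5) + (2)·(2)) / 3 = 34/3 = 11.3333
  S[X,Y] = ((2)·(1.75) + (1)·(2.75) + (-5)·(-3.25) + (2)·(-1.25)) / 3 = 20/3 = 6.6667
  S[Y,Y] = ((1.75)·(1.75) + (2.75)·(2.75) + (-3.25)·(-3.25) + (-1.25)·(-1.25)) / 3 = 22.75/3 = 7.5833

S is symmetric (S[j,i] = S[i,j]). Assembling:

S = [[11.3333, 6.6667],
 [6.6667, 7.5833]]


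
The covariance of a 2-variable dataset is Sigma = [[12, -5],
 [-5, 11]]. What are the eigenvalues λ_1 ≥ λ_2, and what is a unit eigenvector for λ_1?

Step 1 — characteristic polynomial of 2×2 Sigma:
  det(Sigma - λI) = λ² - trace · λ + det = 0.
  trace = 12 + 11 = 23, det = 12·11 - (-5)² = 107.
Step 2 — discriminant:
  Δ = trace² - 4·det = 529 - 428 = 101.
Step 3 — eigenvalues:
  λ = (trace ± √Δ)/2 = (23 ± 10.0499)/2,
  λ_1 = 16.5249,  λ_2 = 6.4751.

Step 4 — unit eigenvector for λ_1: solve (Sigma - λ_1 I)v = 0. First row:
  (12 - 16.5249)·v_x + (-5)·v_y = 0, i.e. (-4.5249)·v_x + (-5)·v_y = 0,
  so v ∝ (b, λ_1 - a) = (-5, 4.5249); multiply by -1 so the first entry is positive: u = (5, -4.5249).
  ||u|| = √((5)² + (-4.5249)²) = √(45.4751) ≈ 6.7435,
  v_1 = u/||u|| ≈ (0.7415, -0.671) (||v_1|| = 1).

λ_1 = 16.5249,  λ_2 = 6.4751;  v_1 ≈ (0.7415, -0.671)


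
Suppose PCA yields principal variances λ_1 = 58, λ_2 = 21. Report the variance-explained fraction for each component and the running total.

Step 1 — total variance = trace(Sigma) = Σ λ_i = 58 + 21 = 79.

Step 2 — fraction explained by component i = λ_i / Σ λ:
  PC1: 58/79 = 0.7342
  PC2: 21/79 = 0.2658

Step 3 — cumulative fraction after k components = (λ_1 + ... + λ_k) / Σ λ:
  k = 1: 58/79 = 0.7342
  k = 2: (58 + 21)/79 = 79/79 = 1

Summary (fraction, with percent):

explained: PC1 0.7342 (73.42%), PC2 0.2658 (26.58%);  cumulative: 0.7342, 1


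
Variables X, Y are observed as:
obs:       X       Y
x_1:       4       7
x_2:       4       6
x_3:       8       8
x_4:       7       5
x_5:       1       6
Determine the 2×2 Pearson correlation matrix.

Step 1 — column means:
  mean(X) = (4 + 4 + 8 + 7 + 1) / 5 = 24/5 = 4.8
  mean(Y) = (7 + 6 + 8 + 5 + 6) / 5 = 32/5 = 6.4

Step 2 — sample variances and covariances s[i,j] = (1/(n-1)) · Σ_k (x_{k,i} - mean_i) · (x_{k,j} - mean_j), with n-1 = 4:
  s[X,X] = ((-0.8)·(-0.8) + (-0.8)·(-0.8) + (3.2)·(3.2) + (2.2)·(2.2) + (-3.8)·(-3.8)) / 4 = 30.8/4 = 7.7
  s[X,Y] = ((-0.8)·(0.6) + (-0.8)·(-0.4) + (3.2)·(1.6) + (2.2)·(-1.4) + (-3.8)·(-0.4)) / 4 = 3.4/4 = 0.85
  s[Y,Y] = ((0.6)·(0.6) + (-0.4)·(-0.4) + (1.6)·(1.6) + (-1.4)·(-1.4) + (-0.4)·(-0.4)) / 4 = 5.2/4 = 1.3
  Sample standard deviations s_i = √(s[i,i]):
  s(X) = √(7.7) = 2.7749
  s(Y) = √(1.3) = 1.1402

Step 3 — r_{ij} = s_{ij} / (s_i · s_j):
  r[X,X] = 1 (diagonal).
  r[X,Y] = 0.85 / (2.7749 · 1.1402) = 0.85 / 3.1639 = 0.2687
  r[Y,Y] = 1 (diagonal).

R is symmetric with unit diagonal. Assembling:

R = [[1, 0.2687],
 [0.2687, 1]]


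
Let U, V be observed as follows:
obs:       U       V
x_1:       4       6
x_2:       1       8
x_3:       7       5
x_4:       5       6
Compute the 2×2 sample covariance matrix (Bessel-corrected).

Step 1 — column means:
  mean(U) = (4 + 1 + 7 + 5) / 4 = 17/4 = 4.25
  mean(V) = (6 + 8 + 5 + 6) / 4 = 25/4 = 6.25

Step 2 — sample covariance S[i,j] = (1/(n-1)) · Σ_k (x_{k,i} - mean_i) · (x_{k,j} - mean_j), with n-1 = 3.
  S[U,U] = ((-0.25)·(-0.25) + (-3.25)·(-3.25) + (2.75)·(2.75) + (0.75)·(0.75)) / 3 = 18.75/3 = 6.25
  S[U,V] = ((-0.25)·(-0.25) + (-3.25)·(1.75) + (2.75)·(-1.25) + (0.75)·(-0.25)) / 3 = -9.25/3 = -3.0833
  S[V,V] = ((-0.25)·(-0.25) + (1.75)·(1.75) + (-1.25)·(-1.25) + (-0.25)·(-0.25)) / 3 = 4.75/3 = 1.5833

S is symmetric (S[j,i] = S[i,j]). Assembling:

S = [[6.25, -3.0833],
 [-3.0833, 1.5833]]


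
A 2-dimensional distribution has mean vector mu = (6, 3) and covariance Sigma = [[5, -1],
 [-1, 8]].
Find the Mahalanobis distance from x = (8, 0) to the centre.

Step 1 — centre the observation: (x - mu) = (2, -3).

Step 2 — invert Sigma. det(Sigma) = 5·8 - (-1)² = 39.
  Sigma^{-1} = (1/det) · [[d, -b], [-b, a]] = [[0.2051, 0.0256],
 [0.0256, 0.1282]].

Step 3 — form the quadratic (x - mu)^T · Sigma^{-1} · (x - mu):
  Sigma^{-1} · (x - mu) = (0.3333, -0.3333).
  (x - mu)^T · [Sigma^{-1} · (x - mu)] = (2)·(0.3333) + (-3)·(-0.3333) = 1.6667.

Step 4 — take square root: d = √(1.6667) ≈ 1.291.

d(x, mu) = √(1.6667) ≈ 1.291


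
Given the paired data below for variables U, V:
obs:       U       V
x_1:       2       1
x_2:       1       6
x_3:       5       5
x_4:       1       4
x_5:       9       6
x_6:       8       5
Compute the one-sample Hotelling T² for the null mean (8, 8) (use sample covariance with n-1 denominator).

Step 1 — sample mean vector:
  mean(U) = (2 + 1 + 5 + 1 + 9 + 8) / 6 = 26/6 = 4.3333
  mean(V) = (1 + 6 + 5 + 4 + 6 + 5) / 6 = 27/6 = 4.5
  x̄ = (4.3333, 4.5),  deviation x̄ - mu_0 = (4.3333, 4.5) - (8, 8) = (-3.6667, -3.5).

Step 2 — sample covariance matrix, S[i,j] = (1/(n-1)) · Σ_k (x_{k,i} - mean_i) · (x_{k,j} - mean_j), divisor n-1 = 5:
  S[U,U] = ((-2.3333)·(-2.3333) + (-3.3333)·(-3.3333) + (0.6667)·(0.6667) + (-3.3333)·(-3.3333) + (4.6667)·(4.6667) + (3.6667)·(3.6667)) / 5 = 63.3333/5 = 12.6667
  S[U,V] = ((-2.3333)·(-3.5) + (-3.3333)·(1.5) + (0.6667)·(0.5) + (-3.3333)·(-0.5) + (4.6667)·(1.5) + (3.6667)·(0.5)) / 5 = 14/5 = 2.8
  S[V,V] = ((-3.5)·(-3.5) + (1.5)·(1.5) + (0.5)·(0.5) + (-0.5)·(-0.5) + (1.5)·(1.5) + (0.5)·(0.5)) / 5 = 17.5/5 = 3.5
  S = [[12.6667, 2.8],
 [2.8, 3.5]].

Step 3 — invert S. det(S) = 12.6667·3.5 - (2.8)² = 36.4933.
  S^{-1} = (1/det) · [[d, -b], [-b, a]] = [[0.0959, -0.0767],
 [-0.0767, 0.3471]].

Step 4 — quadratic form (x̄ - mu_0)^T · S^{-1} · (x̄ - mu_0):
  S^{-1} · (x̄ - mu_0) = (-0.0831, -0.9335),
  (x̄ - mu_0)^T · [...] = (-3.6667)·(-0.0831) + (-3.5)·(-0.9335) = 3.572.

Step 5 — scale by n: T² = 6 · 3.572 = 21.4322.

T² ≈ 21.4322


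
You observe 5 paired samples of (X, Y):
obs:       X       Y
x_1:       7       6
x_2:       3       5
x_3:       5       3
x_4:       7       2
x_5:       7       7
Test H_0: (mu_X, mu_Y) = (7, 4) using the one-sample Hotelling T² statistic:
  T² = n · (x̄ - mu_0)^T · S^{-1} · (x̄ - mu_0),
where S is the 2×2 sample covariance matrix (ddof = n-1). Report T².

Step 1 — sample mean vector:
  mean(X) = (7 + 3 + 5 + 7 + 7) / 5 = 29/5 = 5.8
  mean(Y) = (6 + 5 + 3 + 2 + 7) / 5 = 23/5 = 4.6
  x̄ = (5.8, 4.6),  deviation x̄ - mu_0 = (5.8, 4.6) - (7, 4) = (-1.2, 0.6).

Step 2 — sample covariance matrix, S[i,j] = (1/(n-1)) · Σ_k (x_{k,i} - mean_i) · (x_{k,j} - mean_j), divisor n-1 = 4:
  S[X,X] = ((1.2)·(1.2) + (-2.8)·(-2.8) + (-0.8)·(-0.8) + (1.2)·(1.2) + (1.2)·(1.2)) / 4 = 12.8/4 = 3.2
  S[X,Y] = ((1.2)·(1.4) + (-2.8)·(0.4) + (-0.8)·(-1.6) + (1.2)·(-2.6) + (1.2)·(2.4)) / 4 = 1.6/4 = 0.4
  S[Y,Y] = ((1.4)·(1.4) + (0.4)·(0.4) + (-1.6)·(-1.6) + (-2.6)·(-2.6) + (2.4)·(2.4)) / 4 = 17.2/4 = 4.3
  S = [[3.2, 0.4],
 [0.4, 4.3]].

Step 3 — invert S. det(S) = 3.2·4.3 - (0.4)² = 13.6.
  S^{-1} = (1/det) · [[d, -b], [-b, a]] = [[0.3162, -0.0294],
 [-0.0294, 0.2353]].

Step 4 — quadratic form (x̄ - mu_0)^T · S^{-1} · (x̄ - mu_0):
  S^{-1} · (x̄ - mu_0) = (-0.3971, 0.1765),
  (x̄ - mu_0)^T · [...] = (-1.2)·(-0.3971) + (0.6)·(0.1765) = 0.5824.

Step 5 — scale by n: T² = 5 · 0.5824 = 2.9118.

T² ≈ 2.9118


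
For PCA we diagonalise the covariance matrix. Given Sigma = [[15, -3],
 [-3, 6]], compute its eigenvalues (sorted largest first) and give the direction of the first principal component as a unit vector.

Step 1 — characteristic polynomial of 2×2 Sigma:
  det(Sigma - λI) = λ² - trace · λ + det = 0.
  trace = 15 + 6 = 21, det = 15·6 - (-3)² = 81.
Step 2 — discriminant:
  Δ = trace² - 4·det = 441 - 324 = 117.
Step 3 — eigenvalues:
  λ = (trace ± √Δ)/2 = (21 ± 10.8167)/2,
  λ_1 = 15.9083,  λ_2 = 5.0917.

Step 4 — unit eigenvector for λ_1: solve (Sigma - λ_1 I)v = 0. First row:
  (15 - 15.9083)·v_x + (-3)·v_y = 0, i.e. (-0.9083)·v_x + (-3)·v_y = 0,
  so v ∝ (b, λ_1 - a) = (-3, 0.9083); multiply by -1 so the first entry is positive: u = (3, -0.9083).
  ||u|| = √((3)² + (-0.9083)²) = √(9.8251) ≈ 3.1345,
  v_1 = u/||u|| ≈ (0.9571, -0.2898) (||v_1|| = 1).

λ_1 = 15.9083,  λ_2 = 5.0917;  v_1 ≈ (0.9571, -0.2898)


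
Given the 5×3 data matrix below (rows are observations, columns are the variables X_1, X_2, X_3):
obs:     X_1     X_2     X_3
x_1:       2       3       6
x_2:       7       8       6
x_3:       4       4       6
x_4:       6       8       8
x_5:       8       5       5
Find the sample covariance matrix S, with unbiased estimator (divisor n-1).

Step 1 — column means:
  mean(X_1) = (2 + 7 + 4 + 6 + 8) / 5 = 27/5 = 5.4
  mean(X_2) = (3 + 8 + 4 + 8 + 5) / 5 = 28/5 = 5.6
  mean(X_3) = (6 + 6 + 6 + 8 + 5) / 5 = 31/5 = 6.2

Step 2 — sample covariance S[i,j] = (1/(n-1)) · Σ_k (x_{k,i} - mean_i) · (x_{k,j} - mean_j), with n-1 = 4.
  S[X_1,X_1] = ((-3.4)·(-3.4) + (1.6)·(1.6) + (-1.4)·(-1.4) + (0.6)·(0.6) + (2.6)·(2.6)) / 4 = 23.2/4 = 5.8
  S[X_1,X_2] = ((-3.4)·(-2.6) + (1.6)·(2.4) + (-1.4)·(-1.6) + (0.6)·(2.4) + (2.6)·(-0.6)) / 4 = 14.8/4 = 3.7
  S[X_1,X_3] = ((-3.4)·(-0.2) + (1.6)·(-0.2) + (-1.4)·(-0.2) + (0.6)·(1.8) + (2.6)·(-1.2)) / 4 = -1.4/4 = -0.35
  S[X_2,X_2] = ((-2.6)·(-2.6) + (2.4)·(2.4) + (-1.6)·(-1.6) + (2.4)·(2.4) + (-0.6)·(-0.6)) / 4 = 21.2/4 = 5.3
  S[X_2,X_3] = ((-2.6)·(-0.2) + (2.4)·(-0.2) + (-1.6)·(-0.2) + (2.4)·(1.8) + (-0.6)·(-1.2)) / 4 = 5.4/4 = 1.35
  S[X_3,X_3] = ((-0.2)·(-0.2) + (-0.2)·(-0.2) + (-0.2)·(-0.2) + (1.8)·(1.8) + (-1.2)·(-1.2)) / 4 = 4.8/4 = 1.2

S is symmetric (S[j,i] = S[i,j]). Assembling:

S = [[5.8, 3.7, -0.35],
 [3.7, 5.3, 1.35],
 [-0.35, 1.35, 1.2]]


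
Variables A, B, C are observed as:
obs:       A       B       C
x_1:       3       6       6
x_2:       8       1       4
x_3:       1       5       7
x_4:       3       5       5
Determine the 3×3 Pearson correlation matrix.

Step 1 — column means:
  mean(A) = (3 + 8 + 1 + 3) / 4 = 15/4 = 3.75
  mean(B) = (6 + 1 + 5 + 5) / 4 = 17/4 = 4.25
  mean(C) = (6 + 4 + 7 + 5) / 4 = 22/4 = 5.5

Step 2 — sample variances and covariances s[i,j] = (1/(n-1)) · Σ_k (x_{k,i} - mean_i) · (x_{k,j} - mean_j), with n-1 = 3:
  s[A,A] = ((-0.75)·(-0.75) + (4.25)·(4.25) + (-2.75)·(-2.75) + (-0.75)·(-0.75)) / 3 = 26.75/3 = 8.9167
  s[A,B] = ((-0.75)·(1.75) + (4.25)·(-3.25) + (-2.75)·(0.75) + (-0.75)·(0.75)) / 3 = -17.75/3 = -5.9167
  s[A,C] = ((-0.75)·(0.5) + (4.25)·(-1.5) + (-2.75)·(1.5) + (-0.75)·(-0.5)) / 3 = -10.5/3 = -3.5
  s[B,B] = ((1.75)·(1.75) + (-3.25)·(-3.25) + (0.75)·(0.75) + (0.75)·(0.75)) / 3 = 14.75/3 = 4.9167
  s[B,C] = ((1.75)·(0.5) + (-3.25)·(-1.5) + (0.75)·(1.5) + (0.75)·(-0.5)) / 3 = 6.5/3 = 2.1667
  s[C,C] = ((0.5)·(0.5) + (-1.5)·(-1.5) + (1.5)·(1.5) + (-0.5)·(-0.5)) / 3 = 5/3 = 1.6667
  Sample standard deviations s_i = √(s[i,i]):
  s(A) = √(8.9167) = 2.9861
  s(B) = √(4.9167) = 2.2174
  s(C) = √(1.6667) = 1.291

Step 3 — r_{ij} = s_{ij} / (s_i · s_j):
  r[A,A] = 1 (diagonal).
  r[A,B] = -5.9167 / (2.9861 · 2.2174) = -5.9167 / 6.6212 = -0.8936
  r[A,C] = -3.5 / (2.9861 · 1.291) = -3.5 / 3.855 = -0.9079
  r[B,B] = 1 (diagonal).
  r[B,C] = 2.1667 / (2.2174 · 1.291) = 2.1667 / 2.8626 = 0.7569
  r[C,C] = 1 (diagonal).

R is symmetric with unit diagonal. Assembling:

R = [[1, -0.8936, -0.9079],
 [-0.8936, 1, 0.7569],
 [-0.9079, 0.7569, 1]]


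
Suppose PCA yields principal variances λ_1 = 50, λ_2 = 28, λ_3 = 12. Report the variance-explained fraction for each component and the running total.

Step 1 — total variance = trace(Sigma) = Σ λ_i = 50 + 28 + 12 = 90.

Step 2 — fraction explained by component i = λ_i / Σ λ:
  PC1: 50/90 = 0.5556
  PC2: 28/90 = 0.3111
  PC3: 12/90 = 0.1333

Step 3 — cumulative fraction after k components = (λ_1 + ... + λ_k) / Σ λ:
  k = 1: 50/90 = 0.5556
  k = 2: (50 + 28)/90 = 78/90 = 0.8667
  k = 3: (50 + 28 + 12)/90 = 90/90 = 1

Summary (fraction, with percent):

explained: PC1 0.5556 (55.56%), PC2 0.3111 (31.11%), PC3 0.1333 (13.33%);  cumulative: 0.5556, 0.8667, 1


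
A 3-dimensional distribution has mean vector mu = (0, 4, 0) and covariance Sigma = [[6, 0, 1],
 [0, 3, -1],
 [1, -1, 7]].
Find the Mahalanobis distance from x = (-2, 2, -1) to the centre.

Step 1 — centre the observation: (x - mu) = (-2, -2, -1).

Step 2 — invert Sigma (cofactor / det for 3×3, or solve directly):
  Sigma^{-1} = [[0.1709, -0.0085, -0.0256],
 [-0.0085, 0.3504, 0.0513],
 [-0.0256, 0.0513, 0.1538]].

Step 3 — form the quadratic (x - mu)^T · Sigma^{-1} · (x - mu):
  Sigma^{-1} · (x - mu) = (-0.2991, -0.735, -0.2051).
  (x - mu)^T · [Sigma^{-1} · (x - mu)] = (-2)·(-0.2991) + (-2)·(-0.735) + (-1)·(-0.2051) = 2.2735.

Step 4 — take square root: d = √(2.2735) ≈ 1.5078.

d(x, mu) = √(2.2735) ≈ 1.5078


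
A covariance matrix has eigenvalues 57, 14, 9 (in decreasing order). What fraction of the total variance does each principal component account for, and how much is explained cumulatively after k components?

Step 1 — total variance = trace(Sigma) = Σ λ_i = 57 + 14 + 9 = 80.

Step 2 — fraction explained by component i = λ_i / Σ λ:
  PC1: 57/80 = 0.7125
  PC2: 14/80 = 0.175
  PC3: 9/80 = 0.1125

Step 3 — cumulative fraction after k components = (λ_1 + ... + λ_k) / Σ λ:
  k = 1: 57/80 = 0.7125
  k = 2: (57 + 14)/80 = 71/80 = 0.8875
  k = 3: (57 + 14 + 9)/80 = 80/80 = 1

Summary (fraction, with percent):

explained: PC1 0.7125 (71.25%), PC2 0.175 (17.5%), PC3 0.1125 (11.25%);  cumulative: 0.7125, 0.8875, 1


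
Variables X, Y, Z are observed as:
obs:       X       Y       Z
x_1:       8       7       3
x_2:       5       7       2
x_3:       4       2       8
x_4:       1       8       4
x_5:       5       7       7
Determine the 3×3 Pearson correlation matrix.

Step 1 — column means:
  mean(X) = (8 + 5 + 4 + 1 + 5) / 5 = 23/5 = 4.6
  mean(Y) = (7 + 7 + 2 + 8 + 7) / 5 = 31/5 = 6.2
  mean(Z) = (3 + 2 + 8 + 4 + 7) / 5 = 24/5 = 4.8

Step 2 — sample variances and covariances s[i,j] = (1/(n-1)) · Σ_k (x_{k,i} - mean_i) · (x_{k,j} - mean_j), with n-1 = 4:
  s[X,X] = ((3.4)·(3.4) + (0.4)·(0.4) + (-0.6)·(-0.6) + (-3.6)·(-3.6) + (0.4)·(0.4)) / 4 = 25.2/4 = 6.3
  s[X,Y] = ((3.4)·(0.8) + (0.4)·(0.8) + (-0.6)·(-4.2) + (-3.6)·(1.8) + (0.4)·(0.8)) / 4 = -0.6/4 = -0.15
  s[X,Z] = ((3.4)·(-1.8) + (0.4)·(-2.8) + (-0.6)·(3.2) + (-3.6)·(-0.8) + (0.4)·(2.2)) / 4 = -5.4/4 = -1.35
  s[Y,Y] = ((0.8)·(0.8) + (0.8)·(0.8) + (-4.2)·(-4.2) + (1.8)·(1.8) + (0.8)·(0.8)) / 4 = 22.8/4 = 5.7
  s[Y,Z] = ((0.8)·(-1.8) + (0.8)·(-2.8) + (-4.2)·(3.2) + (1.8)·(-0.8) + (0.8)·(2.2)) / 4 = -16.8/4 = -4.2
  s[Z,Z] = ((-1.8)·(-1.8) + (-2.8)·(-2.8) + (3.2)·(3.2) + (-0.8)·(-0.8) + (2.2)·(2.2)) / 4 = 26.8/4 = 6.7
  Sample standard deviations s_i = √(s[i,i]):
  s(X) = √(6.3) = 2.51
  s(Y) = √(5.7) = 2.3875
  s(Z) = √(6.7) = 2.5884

Step 3 — r_{ij} = s_{ij} / (s_i · s_j):
  r[X,X] = 1 (diagonal).
  r[X,Y] = -0.15 / (2.51 · 2.3875) = -0.15 / 5.9925 = -0.025
  r[X,Z] = -1.35 / (2.51 · 2.5884) = -1.35 / 6.4969 = -0.2078
  r[Y,Y] = 1 (diagonal).
  r[Y,Z] = -4.2 / (2.3875 · 2.5884) = -4.2 / 6.1798 = -0.6796
  r[Z,Z] = 1 (diagonal).

R is symmetric with unit diagonal. Assembling:

R = [[1, -0.025, -0.2078],
 [-0.025, 1, -0.6796],
 [-0.2078, -0.6796, 1]]


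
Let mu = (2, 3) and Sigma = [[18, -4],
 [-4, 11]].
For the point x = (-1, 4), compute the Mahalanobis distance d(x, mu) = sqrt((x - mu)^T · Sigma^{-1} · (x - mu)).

Step 1 — centre the observation: (x - mu) = (-3, 1).

Step 2 — invert Sigma. det(Sigma) = 18·11 - (-4)² = 182.
  Sigma^{-1} = (1/det) · [[d, -b], [-b, a]] = [[0.0604, 0.022],
 [0.022, 0.0989]].

Step 3 — form the quadratic (x - mu)^T · Sigma^{-1} · (x - mu):
  Sigma^{-1} · (x - mu) = (-0.1593, 0.033).
  (x - mu)^T · [Sigma^{-1} · (x - mu)] = (-3)·(-0.1593) + (1)·(0.033) = 0.511.

Step 4 — take square root: d = √(0.511) ≈ 0.7148.

d(x, mu) = √(0.511) ≈ 0.7148


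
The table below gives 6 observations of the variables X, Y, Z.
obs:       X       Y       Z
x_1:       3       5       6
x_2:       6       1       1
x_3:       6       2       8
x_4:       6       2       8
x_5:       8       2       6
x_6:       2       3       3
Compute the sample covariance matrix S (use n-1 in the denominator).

Step 1 — column means:
  mean(X) = (3 + 6 + 6 + 6 + 8 + 2) / 6 = 31/6 = 5.1667
  mean(Y) = (5 + 1 + 2 + 2 + 2 + 3) / 6 = 15/6 = 2.5
  mean(Z) = (6 + 1 + 8 + 8 + 6 + 3) / 6 = 32/6 = 5.3333

Step 2 — sample covariance S[i,j] = (1/(n-1)) · Σ_k (x_{k,i} - mean_i) · (x_{k,j} - mean_j), with n-1 = 5.
  S[X,X] = ((-2.1667)·(-2.1667) + (0.8333)·(0.8333) + (0.8333)·(0.8333) + (0.8333)·(0.8333) + (2.8333)·(2.8333) + (-3.1667)·(-3.1667)) / 5 = 24.8333/5 = 4.9667
  S[X,Y] = ((-2.1667)·(2.5) + (0.8333)·(-1.5) + (0.8333)·(-0.5) + (0.8333)·(-0.5) + (2.8333)·(-0.5) + (-3.1667)·(0.5)) / 5 = -10.5/5 = -2.1
  S[X,Z] = ((-2.1667)·(0.6667) + (0.8333)·(-4.3333) + (0.8333)·(2.6667) + (0.8333)·(2.6667) + (2.8333)·(0.6667) + (-3.1667)·(-2.3333)) / 5 = 8.6667/5 = 1.7333
  S[Y,Y] = ((2.5)·(2.5) + (-1.5)·(-1.5) + (-0.5)·(-0.5) + (-0.5)·(-0.5) + (-0.5)·(-0.5) + (0.5)·(0.5)) / 5 = 9.5/5 = 1.9
  S[Y,Z] = ((2.5)·(0.6667) + (-1.5)·(-4.3333) + (-0.5)·(2.6667) + (-0.5)·(2.6667) + (-0.5)·(0.6667) + (0.5)·(-2.3333)) / 5 = 4/5 = 0.8
  S[Z,Z] = ((0.6667)·(0.6667) + (-4.3333)·(-4.3333) + (2.6667)·(2.6667) + (2.6667)·(2.6667) + (0.6667)·(0.6667) + (-2.3333)·(-2.3333)) / 5 = 39.3333/5 = 7.8667

S is symmetric (S[j,i] = S[i,j]). Assembling:

S = [[4.9667, -2.1, 1.7333],
 [-2.1, 1.9, 0.8],
 [1.7333, 0.8, 7.8667]]


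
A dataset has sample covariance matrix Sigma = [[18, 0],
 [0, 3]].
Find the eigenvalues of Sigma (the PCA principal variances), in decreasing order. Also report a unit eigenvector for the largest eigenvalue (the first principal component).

Step 1 — characteristic polynomial of 2×2 Sigma:
  det(Sigma - λI) = λ² - trace · λ + det = 0.
  trace = 18 + 3 = 21, det = 18·3 - (0)² = 54.
Step 2 — discriminant:
  Δ = trace² - 4·det = 441 - 216 = 225.
Step 3 — eigenvalues:
  λ = (trace ± √Δ)/2 = (21 ± 15)/2,
  λ_1 = 18,  λ_2 = 3.

Step 4 — unit eigenvector for λ_1: Sigma is diagonal, so its eigenvectors are the coordinate axes. λ_1 = 18 is the diagonal entry on the first coordinate axis, hence
  v_1 = (1, 0) (||v_1|| = 1).

λ_1 = 18,  λ_2 = 3;  v_1 ≈ (1, 0)


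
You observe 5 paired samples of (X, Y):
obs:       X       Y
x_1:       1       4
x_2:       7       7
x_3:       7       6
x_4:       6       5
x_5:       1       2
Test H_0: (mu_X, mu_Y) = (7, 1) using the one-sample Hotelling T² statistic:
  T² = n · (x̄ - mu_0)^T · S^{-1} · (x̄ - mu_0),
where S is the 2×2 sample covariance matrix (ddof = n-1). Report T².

Step 1 — sample mean vector:
  mean(X) = (1 + 7 + 7 + 6 + 1) / 5 = 22/5 = 4.4
  mean(Y) = (4 + 7 + 6 + 5 + 2) / 5 = 24/5 = 4.8
  x̄ = (4.4, 4.8),  deviation x̄ - mu_0 = (4.4, 4.8) - (7, 1) = (-2.6, 3.8).

Step 2 — sample covariance matrix, S[i,j] = (1/(n-1)) · Σ_k (x_{k,i} - mean_i) · (x_{k,j} - mean_j), divisor n-1 = 4:
  S[X,X] = ((-3.4)·(-3.4) + (2.6)·(2.6) + (2.6)·(2.6) + (1.6)·(1.6) + (-3.4)·(-3.4)) / 4 = 39.2/4 = 9.8
  S[X,Y] = ((-3.4)·(-0.8) + (2.6)·(2.2) + (2.6)·(1.2) + (1.6)·(0.2) + (-3.4)·(-2.8)) / 4 = 21.4/4 = 5.35
  S[Y,Y] = ((-0.8)·(-0.8) + (2.2)·(2.2) + (1.2)·(1.2) + (0.2)·(0.2) + (-2.8)·(-2.8)) / 4 = 14.8/4 = 3.7
  S = [[9.8, 5.35],
 [5.35, 3.7]].

Step 3 — invert S. det(S) = 9.8·3.7 - (5.35)² = 7.6375.
  S^{-1} = (1/det) · [[d, -b], [-b, a]] = [[0.4845, -0.7005],
 [-0.7005, 1.2831]].

Step 4 — quadratic form (x̄ - mu_0)^T · S^{-1} · (x̄ - mu_0):
  S^{-1} · (x̄ - mu_0) = (-3.9214, 6.6972),
  (x̄ - mu_0)^T · [...] = (-2.6)·(-3.9214) + (3.8)·(6.6972) = 35.6452.

Step 5 — scale by n: T² = 5 · 35.6452 = 178.2259.

T² ≈ 178.2259


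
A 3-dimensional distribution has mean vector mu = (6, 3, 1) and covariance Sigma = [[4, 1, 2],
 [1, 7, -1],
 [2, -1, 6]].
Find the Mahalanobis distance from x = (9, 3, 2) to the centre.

Step 1 — centre the observation: (x - mu) = (3, 0, 1).

Step 2 — invert Sigma (cofactor / det for 3×3, or solve directly):
  Sigma^{-1} = [[0.3254, -0.0635, -0.119],
 [-0.0635, 0.1587, 0.0476],
 [-0.119, 0.0476, 0.2143]].

Step 3 — form the quadratic (x - mu)^T · Sigma^{-1} · (x - mu):
  Sigma^{-1} · (x - mu) = (0.8571, -0.1429, -0.1429).
  (x - mu)^T · [Sigma^{-1} · (x - mu)] = (3)·(0.8571) + (0)·(-0.1429) + (1)·(-0.1429) = 2.4286.

Step 4 — take square root: d = √(2.4286) ≈ 1.5584.

d(x, mu) = √(2.4286) ≈ 1.5584


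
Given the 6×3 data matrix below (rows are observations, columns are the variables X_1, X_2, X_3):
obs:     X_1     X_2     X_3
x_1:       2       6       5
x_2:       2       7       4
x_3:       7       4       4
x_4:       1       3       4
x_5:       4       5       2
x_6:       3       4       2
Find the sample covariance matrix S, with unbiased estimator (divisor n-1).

Step 1 — column means:
  mean(X_1) = (2 + 2 + 7 + 1 + 4 + 3) / 6 = 19/6 = 3.1667
  mean(X_2) = (6 + 7 + 4 + 3 + 5 + 4) / 6 = 29/6 = 4.8333
  mean(X_3) = (5 + 4 + 4 + 4 + 2 + 2) / 6 = 21/6 = 3.5

Step 2 — sample covariance S[i,j] = (1/(n-1)) · Σ_k (x_{k,i} - mean_i) · (x_{k,j} - mean_j), with n-1 = 5.
  S[X_1,X_1] = ((-1.1667)·(-1.1667) + (-1.1667)·(-1.1667) + (3.8333)·(3.8333) + (-2.1667)·(-2.1667) + (0.8333)·(0.8333) + (-0.1667)·(-0.1667)) / 5 = 22.8333/5 = 4.5667
  S[X_1,X_2] = ((-1.1667)·(1.1667) + (-1.1667)·(2.1667) + (3.8333)·(-0.8333) + (-2.1667)·(-1.8333) + (0.8333)·(0.1667) + (-0.1667)·(-0.8333)) / 5 = -2.8333/5 = -0.5667
  S[X_1,X_3] = ((-1.1667)·(1.5) + (-1.1667)·(0.5) + (3.8333)·(0.5) + (-2.1667)·(0.5) + (0.8333)·(-1.5) + (-0.1667)·(-1.5)) / 5 = -2.5/5 = -0.5
  S[X_2,X_2] = ((1.1667)·(1.1667) + (2.1667)·(2.1667) + (-0.8333)·(-0.8333) + (-1.8333)·(-1.8333) + (0.1667)·(0.1667) + (-0.8333)·(-0.8333)) / 5 = 10.8333/5 = 2.1667
  S[X_2,X_3] = ((1.1667)·(1.5) + (2.1667)·(0.5) + (-0.8333)·(0.5) + (-1.8333)·(0.5) + (0.1667)·(-1.5) + (-0.8333)·(-1.5)) / 5 = 2.5/5 = 0.5
  S[X_3,X_3] = ((1.5)·(1.5) + (0.5)·(0.5) + (0.5)·(0.5) + (0.5)·(0.5) + (-1.5)·(-1.5) + (-1.5)·(-1.5)) / 5 = 7.5/5 = 1.5

S is symmetric (S[j,i] = S[i,j]). Assembling:

S = [[4.5667, -0.5667, -0.5],
 [-0.5667, 2.1667, 0.5],
 [-0.5, 0.5, 1.5]]


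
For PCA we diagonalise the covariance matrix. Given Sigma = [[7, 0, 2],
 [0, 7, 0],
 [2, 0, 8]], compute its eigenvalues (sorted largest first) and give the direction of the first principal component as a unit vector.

Step 1 — characteristic polynomial p(λ) = det(λI - Sigma) = λ³ - tr·λ² + c_1·λ - det, where tr = trace, c_1 = sum of the principal 2×2 minors, det = det(Sigma):
  tr = 7 + 7 + 8 = 22,
  c_1 = (7·7 - (0)²) + (7·8 - (2)²) + (7·8 - (0)²) = 49 + 52 + 56 = 157,
  det = 7·(7·8 - (0)²) - (0)·((0)·8 - (0)·(2)) + (2)·((0)·(0) - 7·(2)) = 7·(56) - (0)·(0) + (2)·(-14) = 364.
  So p(λ) = λ³ - 22λ² + 157λ - 364.
Step 2 — look for an integer root (rational root theorem: any rational root is an integer divisor of 364). Testing λ = 7:
  p(7) = 343 - 1078 + 1099 - 364 = 0  ✓
  Dividing out (λ - 7): p(λ) = (λ - 7)(λ² - 15λ + 52).
Step 3 — remaining eigenvalues from the quadratic λ² - 15λ + 52 = 0:
  Δ = 15² - 4·52 = 225 - 208 = 17,  λ = (15 ± √17)/2 = (15 ± 4.1231)/2 ≈ 9.5616 or 5.4384.
  Sorted: λ_1 = 9.5616,  λ_2 = 7,  λ_3 = 5.4384  (check: sum = 22 = tr ✓).

Step 4 — unit eigenvector for λ_1 ≈ 9.5616: v spans the null space of (Sigma - λ_1 I), whose rows are
  r_1 = (-2.5616, 0, 2),  r_2 = (0, -2.5616, 0),  r_3 = (2, 0, -1.5616).
  v is orthogonal to every row, so take v ∝ r_1 × r_2 = ((0)·(0) - (2)·(-2.5616), (2)·(0) - (-2.5616)·(0), (-2.5616)·(-2.5616) - (0)·(0)) ≈ (5.1231, 0, 6.5616).
  Let u = (5.1231, 0, 6.5616).
  ||u|| = √((5.1231)² + (0)² + (6.5616)²) = √(69.3002) ≈ 8.3247,  v_1 = u/||u|| ≈ (0.6154, 0, 0.7882) (||v_1|| = 1).

λ_1 = 9.5616,  λ_2 = 7,  λ_3 = 5.4384;  v_1 ≈ (0.6154, 0, 0.7882)
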